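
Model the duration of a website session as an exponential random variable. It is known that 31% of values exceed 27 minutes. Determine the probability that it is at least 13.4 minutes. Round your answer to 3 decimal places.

0.559

e^(−λ·27) = 0.31 ⇒ λ = −ln(0.31)/27 = 0.0433771.
P(X > 13.4) = e^(−0.0433771·13.4) = e^(−0.58125) ≈ 0.559.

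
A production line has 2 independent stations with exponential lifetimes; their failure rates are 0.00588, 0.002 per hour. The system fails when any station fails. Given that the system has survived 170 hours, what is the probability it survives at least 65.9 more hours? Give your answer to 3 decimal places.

0.595

Time to first failure ~ Exp(Σλ) with Σλ = 0.00788.
By memorylessness, P(T > 170+65.9 | T > 170) = P(T > 65.9) = e^(−0.00788·65.9) ≈ 0.595.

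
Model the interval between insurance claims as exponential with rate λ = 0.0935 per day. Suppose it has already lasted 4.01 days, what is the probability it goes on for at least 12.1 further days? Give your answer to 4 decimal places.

The exponential is memoryless, so the remaining time is again Exp(λ): the condition X > 4.01 is irrelevant.
P(X > 12.1) = e^(−1.1313) ≈ 0.3226.

0.3226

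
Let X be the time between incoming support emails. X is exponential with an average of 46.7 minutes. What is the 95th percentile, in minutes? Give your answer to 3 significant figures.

The rate is λ = 1/46.7 = 0.0214133 per minute.
Set 1 − e^(−λt) = 0.95, so t = −ln(0.05)/λ = 2.9957/0.0214133 ≈ 139.901 minutes.

140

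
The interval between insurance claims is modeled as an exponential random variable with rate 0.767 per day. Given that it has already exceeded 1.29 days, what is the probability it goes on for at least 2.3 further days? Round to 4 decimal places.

0.1713

By the memoryless property, P(X > 1.29+2.3 | X > 1.29) = P(X > 2.3).
P(X > 2.3) = e^(−1.7641) ≈ 0.1713.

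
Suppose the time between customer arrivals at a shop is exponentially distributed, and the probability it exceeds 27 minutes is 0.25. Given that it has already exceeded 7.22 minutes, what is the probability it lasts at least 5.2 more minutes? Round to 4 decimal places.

From e^(−λ·27) = 0.25, λ = −ln(0.25)/27 = 0.0513442.
Memoryless: P(X > 7.22+5.2 | X > 7.22) = P(X > 5.2) = e^(−0.0513442·5.2) ≈ 0.7657.

0.7657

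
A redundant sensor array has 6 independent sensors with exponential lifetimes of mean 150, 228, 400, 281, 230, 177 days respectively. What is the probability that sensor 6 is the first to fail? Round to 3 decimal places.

0.208

Rates: λ_i = 1/mean_i → 0.00666667, 0.00438596, 0.0025, 0.00355872, 0.00434783, 0.00564972; Σλ = 0.0271089.
P(sensor 6 first) = λ_6/Σλ = 0.00564972/0.0271089 ≈ 0.208.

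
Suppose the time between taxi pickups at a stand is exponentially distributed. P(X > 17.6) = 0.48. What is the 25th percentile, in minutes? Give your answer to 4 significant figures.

e^(−λ·17.6) = 0.48 ⇒ λ = −ln(0.48)/17.6 = 0.0417028.
25th percentile: 1 − e^(−λt) = 0.25, t = −ln(0.75)/λ = 6.89839 minutes.

6.898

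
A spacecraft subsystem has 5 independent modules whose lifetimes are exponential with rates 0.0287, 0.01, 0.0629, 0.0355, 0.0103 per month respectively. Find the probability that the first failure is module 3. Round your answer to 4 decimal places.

The time to first failure is exponential with rate Σλ = 0.0287 + 0.01 + 0.0629 + 0.0355 + 0.0103 = 0.1474.
P(module 3 first) = λ_3/Σλ = 0.0629/0.1474 ≈ 0.4267.

0.4267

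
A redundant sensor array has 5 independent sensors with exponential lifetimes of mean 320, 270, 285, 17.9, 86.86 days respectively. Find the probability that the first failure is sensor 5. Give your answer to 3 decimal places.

Rates: λ_i = 1/mean_i → 0.003125, 0.0037037, 0.00350877, 0.0558659, 0.0115128; Σλ = 0.0777162.
P(sensor 5 first) = λ_5/Σλ = 0.0115128/0.0777162 ≈ 0.148.

0.148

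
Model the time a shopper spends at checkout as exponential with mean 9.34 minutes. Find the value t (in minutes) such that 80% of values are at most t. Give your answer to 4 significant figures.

15.03

The rate is λ = 1/9.34 = 0.107066 per minute.
Set 1 − e^(−λt) = 0.8, so t = −ln(0.2)/λ = 1.6094/0.107066 ≈ 15.0322 minutes.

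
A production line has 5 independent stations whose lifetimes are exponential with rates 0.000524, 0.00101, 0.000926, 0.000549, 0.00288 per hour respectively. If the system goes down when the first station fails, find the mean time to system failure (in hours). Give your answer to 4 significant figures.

169.8

The time to first failure is exponential with rate Σλ = 0.000524 + 0.00101 + 0.000926 + 0.000549 + 0.00288 = 0.005889.
E[min] = 1/Σλ = 1/0.005889 = 169.808 hours.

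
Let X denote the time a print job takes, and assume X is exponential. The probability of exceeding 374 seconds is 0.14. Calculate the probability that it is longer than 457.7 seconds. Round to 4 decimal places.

e^(−λ·374) = 0.14 ⇒ λ = −ln(0.14)/374 = 0.00525699.
P(X > 457.7) = e^(−0.00525699·457.7) = e^(−2.4061) ≈ 0.0902.

0.0902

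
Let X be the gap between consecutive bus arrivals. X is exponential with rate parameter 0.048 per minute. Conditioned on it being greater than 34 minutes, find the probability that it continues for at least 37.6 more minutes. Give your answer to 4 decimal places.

P(X > s+t | X > s) = e^(−λ(s+t))/e^(−λs) = e^(−λt), independent of s = 34.
P(X > 37.6) = e^(−1.8048) ≈ 0.1645.

0.1645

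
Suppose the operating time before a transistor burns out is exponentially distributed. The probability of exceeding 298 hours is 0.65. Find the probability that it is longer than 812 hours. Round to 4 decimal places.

0.3092

e^(−λ·298) = 0.65 ⇒ λ = −ln(0.65)/298 = 0.00144558.
P(X > 812) = e^(−0.00144558·812) = e^(−1.1738) ≈ 0.3092.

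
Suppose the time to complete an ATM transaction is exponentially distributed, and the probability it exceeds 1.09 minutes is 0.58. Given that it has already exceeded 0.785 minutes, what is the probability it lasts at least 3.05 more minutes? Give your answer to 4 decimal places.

From e^(−λ·1.09) = 0.58, λ = −ln(0.58)/1.09 = 0.49975.
Memoryless: P(X > 0.785+3.05 | X > 0.785) = P(X > 3.05) = e^(−0.49975·3.05) ≈ 0.2178.

0.2178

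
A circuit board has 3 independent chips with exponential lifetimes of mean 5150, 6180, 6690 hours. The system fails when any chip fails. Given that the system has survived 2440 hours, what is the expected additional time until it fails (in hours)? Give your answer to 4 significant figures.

1978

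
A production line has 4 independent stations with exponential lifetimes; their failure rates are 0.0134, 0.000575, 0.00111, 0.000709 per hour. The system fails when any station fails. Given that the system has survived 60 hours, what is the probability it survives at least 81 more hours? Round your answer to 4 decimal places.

Time to first failure ~ Exp(Σλ) with Σλ = 0.015794.
By memorylessness, P(T > 60+81 | T > 60) = P(T > 81) = e^(−0.015794·81) ≈ 0.2782.

0.2782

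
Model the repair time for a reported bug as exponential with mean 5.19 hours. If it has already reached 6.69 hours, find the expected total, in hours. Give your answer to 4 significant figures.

11.88

The rate is λ = 1/5.19 = 0.192678 per hour.
By memorylessness, E[X | X > 6.69] = 6.69 + 1/λ = 6.69 + 5.19 = 11.88 hours.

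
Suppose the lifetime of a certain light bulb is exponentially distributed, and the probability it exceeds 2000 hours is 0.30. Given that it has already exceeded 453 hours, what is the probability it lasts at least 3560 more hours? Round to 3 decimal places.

0.117

From e^(−λ·2000) = 0.30, λ = −ln(0.30)/2000 = 0.000601986.
Memoryless: P(X > 453+3560 | X > 453) = P(X > 3560) = e^(−0.000601986·3560) ≈ 0.117.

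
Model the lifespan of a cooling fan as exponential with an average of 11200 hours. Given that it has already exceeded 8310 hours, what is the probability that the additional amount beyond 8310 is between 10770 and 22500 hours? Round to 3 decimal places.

0.248

The rate is λ = 1/11200 = 0.0000892857 per hour.
Memoryless: the residual past 8310 is again Exp(λ).
P(10770 < residual < 22500) = e^(−λ·10770) − e^(−λ·22500) = 0.38228 − 0.13413 ≈ 0.248.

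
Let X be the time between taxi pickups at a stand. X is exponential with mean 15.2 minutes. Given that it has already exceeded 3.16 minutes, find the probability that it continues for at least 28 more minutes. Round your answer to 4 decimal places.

The rate is λ = 1/15.2 = 0.0657895 per minute.
P(X > s+t | X > s) = e^(−λ(s+t))/e^(−λs) = e^(−λt), independent of s = 3.16.
P(X > 28) = e^(−1.8421) ≈ 0.1585.

0.1585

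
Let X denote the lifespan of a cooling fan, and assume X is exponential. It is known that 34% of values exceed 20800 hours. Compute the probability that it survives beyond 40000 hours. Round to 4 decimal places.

0.1256

e^(−λ·20800) = 0.34 ⇒ λ = −ln(0.34)/20800 = 0.0000518658.
P(X > 40000) = e^(−0.0000518658·40000) = e^(−2.0746) ≈ 0.1256.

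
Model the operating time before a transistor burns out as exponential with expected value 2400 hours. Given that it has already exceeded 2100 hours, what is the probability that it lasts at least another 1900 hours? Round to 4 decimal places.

The rate is λ = 1/2400 = 0.000416667 per hour.
By the memoryless property, P(X > 2100+1900 | X > 2100) = P(X > 1900).
P(X > 1900) = e^(−0.79167) ≈ 0.4531.

0.4531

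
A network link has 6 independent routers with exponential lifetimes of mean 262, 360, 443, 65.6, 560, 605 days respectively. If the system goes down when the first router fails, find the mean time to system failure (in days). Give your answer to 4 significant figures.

36.32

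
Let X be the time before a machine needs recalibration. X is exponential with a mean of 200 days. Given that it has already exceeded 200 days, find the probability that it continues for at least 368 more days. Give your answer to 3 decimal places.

The rate is λ = 1/200 = 0.005 per day.
P(X > s+t | X > s) = e^(−λ(s+t))/e^(−λs) = e^(−λt), independent of s = 200.
P(X > 368) = e^(−1.84) ≈ 0.159.

0.159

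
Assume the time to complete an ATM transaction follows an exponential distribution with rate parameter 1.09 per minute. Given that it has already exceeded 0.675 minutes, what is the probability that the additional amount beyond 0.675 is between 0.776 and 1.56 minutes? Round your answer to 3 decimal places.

Memoryless: the residual past 0.675 is again Exp(λ).
P(0.776 < residual < 1.56) = e^(−λ·0.776) − e^(−λ·1.56) = 0.42920 − 0.18261 ≈ 0.247.

0.247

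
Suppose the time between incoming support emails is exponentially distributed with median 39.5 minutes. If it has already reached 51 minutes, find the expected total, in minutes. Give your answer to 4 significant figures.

108.0

For an exponential, median = ln(2)/λ, so λ = ln 2 / 39.5 = 0.017548 per minute.
By memorylessness, E[X | X > 51] = 51 + 1/λ = 51 + 56.9865 = 107.986 minutes.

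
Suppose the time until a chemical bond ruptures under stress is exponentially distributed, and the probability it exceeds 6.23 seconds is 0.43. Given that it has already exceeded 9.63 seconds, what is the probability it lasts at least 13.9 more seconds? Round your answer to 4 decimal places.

From e^(−λ·6.23) = 0.43, λ = −ln(0.43)/6.23 = 0.135469.
Memoryless: P(X > 9.63+13.9 | X > 9.63) = P(X > 13.9) = e^(−0.135469·13.9) ≈ 0.1521.

0.1521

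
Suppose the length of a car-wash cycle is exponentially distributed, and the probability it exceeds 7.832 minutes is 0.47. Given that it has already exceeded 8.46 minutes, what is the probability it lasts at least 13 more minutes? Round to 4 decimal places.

0.2856

From e^(−λ·7.832) = 0.47, λ = −ln(0.47)/7.832 = 0.0964023.
Memoryless: P(X > 8.46+13 | X > 8.46) = P(X > 13) = e^(−0.0964023·13) ≈ 0.2856.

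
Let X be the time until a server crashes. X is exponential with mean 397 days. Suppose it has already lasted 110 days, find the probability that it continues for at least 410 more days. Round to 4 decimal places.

0.3560

The rate is λ = 1/397 = 0.00251889 per day.
The exponential is memoryless, so the remaining time is again Exp(λ): the condition X > 110 is irrelevant.
P(X > 410) = e^(−1.0327) ≈ 0.3560.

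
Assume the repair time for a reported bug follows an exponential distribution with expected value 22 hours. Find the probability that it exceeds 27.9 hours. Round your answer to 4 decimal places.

The rate is λ = 1/22 = 0.0454545 per hour.
P(X > 27.9) = e^(−λ·27.9) = e^(−1.2682) ≈ 0.2813.

0.2813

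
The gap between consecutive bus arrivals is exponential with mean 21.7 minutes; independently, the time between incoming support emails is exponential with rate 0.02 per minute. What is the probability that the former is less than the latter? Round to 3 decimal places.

0.697

λ_1 = 1/21.7 = 0.0460829, λ_2 = 0.02.
For independent exponentials, P(the former < the latter) = λ_1/(λ_1+λ_2) = 0.0460829/0.0660829 ≈ 0.697.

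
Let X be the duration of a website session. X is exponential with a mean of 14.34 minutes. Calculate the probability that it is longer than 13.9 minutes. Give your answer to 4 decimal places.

0.3793

The rate is λ = 1/14.34 = 0.069735 per minute.
P(X > 13.9) = e^(−λ·13.9) = e^(−0.96932) ≈ 0.3793.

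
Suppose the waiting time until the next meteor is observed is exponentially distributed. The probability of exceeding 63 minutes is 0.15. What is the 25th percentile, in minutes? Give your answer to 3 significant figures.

e^(−λ·63) = 0.15 ⇒ λ = −ln(0.15)/63 = 0.030113.
25th percentile: 1 − e^(−λt) = 0.25, t = −ln(0.75)/λ = 9.55341 minutes.

9.55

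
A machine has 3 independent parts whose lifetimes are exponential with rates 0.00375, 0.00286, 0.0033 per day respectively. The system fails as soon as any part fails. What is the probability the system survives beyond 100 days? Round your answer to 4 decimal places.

The time to first failure is exponential with rate Σλ = 0.00375 + 0.00286 + 0.0033 = 0.00991.
P(min > 100) = e^(−0.00991·100) = e^(−0.991) ≈ 0.3712.

0.3712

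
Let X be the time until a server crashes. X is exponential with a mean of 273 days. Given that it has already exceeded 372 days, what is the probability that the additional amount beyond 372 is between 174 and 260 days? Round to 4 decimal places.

0.1429

The rate is λ = 1/273 = 0.003663 per day.
Memoryless: the residual past 372 is again Exp(λ).
P(174 < residual < 260) = e^(−λ·174) − e^(−λ·260) = 0.52868 − 0.38582 ≈ 0.1429.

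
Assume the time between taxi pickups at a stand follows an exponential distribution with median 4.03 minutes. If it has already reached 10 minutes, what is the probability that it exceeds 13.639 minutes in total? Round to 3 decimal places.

0.535

For an exponential, median = ln(2)/λ, so λ = ln 2 / 4.03 = 0.171997 per minute.
P(X > s+t | X > s) = e^(−λ(s+t))/e^(−λs) = e^(−λt), independent of s = 10.
P(X > 3.639) = e^(−0.6259) ≈ 0.535.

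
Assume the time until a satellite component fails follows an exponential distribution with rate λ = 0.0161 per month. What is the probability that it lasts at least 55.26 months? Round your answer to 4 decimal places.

P(X > 55.26) = e^(−λ·55.26) = e^(−0.88969) ≈ 0.4108.

0.4108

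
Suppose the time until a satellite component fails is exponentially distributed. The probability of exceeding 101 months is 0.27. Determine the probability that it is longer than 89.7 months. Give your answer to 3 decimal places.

0.313

e^(−λ·101) = 0.27 ⇒ λ = −ln(0.27)/101 = 0.0129637.
P(X > 89.7) = e^(−0.0129637·89.7) = e^(−1.1628) ≈ 0.313.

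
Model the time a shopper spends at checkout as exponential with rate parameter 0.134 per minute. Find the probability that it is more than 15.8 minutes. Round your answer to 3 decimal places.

P(X > 15.8) = e^(−λ·15.8) = e^(−2.1172) ≈ 0.120.

0.120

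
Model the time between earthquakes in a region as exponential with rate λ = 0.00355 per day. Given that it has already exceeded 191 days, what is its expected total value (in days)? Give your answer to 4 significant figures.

By memorylessness, E[X | X > 191] = 191 + 1/λ = 191 + 281.69 = 472.69 days.

472.7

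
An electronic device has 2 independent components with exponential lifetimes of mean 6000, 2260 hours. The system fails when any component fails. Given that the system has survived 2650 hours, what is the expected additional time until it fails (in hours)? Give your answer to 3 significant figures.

1640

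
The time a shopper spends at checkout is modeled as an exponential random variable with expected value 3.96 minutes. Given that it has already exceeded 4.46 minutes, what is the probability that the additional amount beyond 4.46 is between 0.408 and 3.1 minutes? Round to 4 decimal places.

0.4450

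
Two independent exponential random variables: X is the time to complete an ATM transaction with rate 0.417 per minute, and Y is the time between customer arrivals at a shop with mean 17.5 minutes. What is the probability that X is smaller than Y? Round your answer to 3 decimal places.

0.879

λ_1 = 0.417, λ_2 = 1/17.5 = 0.0571429.
For independent exponentials, P(X < Y) = λ_1/(λ_1+λ_2) = 0.417/0.474143 ≈ 0.879.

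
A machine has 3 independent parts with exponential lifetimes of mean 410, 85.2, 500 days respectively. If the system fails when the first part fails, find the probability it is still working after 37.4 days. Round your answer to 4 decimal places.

0.5461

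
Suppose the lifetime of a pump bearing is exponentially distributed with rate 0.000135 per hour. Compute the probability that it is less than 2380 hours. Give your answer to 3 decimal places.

P(X ≤ 2380) = 1 − e^(−λ·2380) = 1 − e^(−0.3213) ≈ 0.275.

0.275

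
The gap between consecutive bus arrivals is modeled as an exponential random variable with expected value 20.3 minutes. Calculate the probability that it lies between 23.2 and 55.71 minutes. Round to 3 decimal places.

0.255

The rate is λ = 1/20.3 = 0.0492611 per minute.
P(23.2 < X < 55.71) = e^(−λ·23.2) − e^(−λ·55.71) = 0.31891 − 0.06429 ≈ 0.255.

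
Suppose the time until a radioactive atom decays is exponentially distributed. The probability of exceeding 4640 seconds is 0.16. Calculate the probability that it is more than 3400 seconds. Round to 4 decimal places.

e^(−λ·4640) = 0.16 ⇒ λ = −ln(0.16)/4640 = 0.000394953.
P(X > 3400) = e^(−0.000394953·3400) = e^(−1.3428) ≈ 0.2611.

0.2611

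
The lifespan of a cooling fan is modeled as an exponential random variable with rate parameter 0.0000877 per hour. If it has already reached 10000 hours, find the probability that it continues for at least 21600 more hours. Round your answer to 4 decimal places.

0.1504

The exponential is memoryless, so the remaining time is again Exp(λ): the condition X > 10000 is irrelevant.
P(X > 21600) = e^(−1.8943) ≈ 0.1504.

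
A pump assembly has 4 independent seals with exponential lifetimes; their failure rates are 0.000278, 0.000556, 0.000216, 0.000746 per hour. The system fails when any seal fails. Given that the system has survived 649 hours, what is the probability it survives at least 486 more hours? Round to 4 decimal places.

0.4178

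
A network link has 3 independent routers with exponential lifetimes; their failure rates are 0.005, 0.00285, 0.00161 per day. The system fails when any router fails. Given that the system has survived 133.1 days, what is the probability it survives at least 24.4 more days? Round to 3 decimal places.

0.794

Time to first failure ~ Exp(Σλ) with Σλ = 0.00946.
By memorylessness, P(T > 133.1+24.4 | T > 133.1) = P(T > 24.4) = e^(−0.00946·24.4) ≈ 0.794.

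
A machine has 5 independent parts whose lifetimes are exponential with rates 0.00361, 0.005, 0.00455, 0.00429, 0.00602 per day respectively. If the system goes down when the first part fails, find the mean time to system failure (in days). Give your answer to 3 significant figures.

The time to first failure is exponential with rate Σλ = 0.00361 + 0.005 + 0.00455 + 0.00429 + 0.00602 = 0.02347.
E[min] = 1/Σλ = 1/0.02347 = 42.6076 days.

42.6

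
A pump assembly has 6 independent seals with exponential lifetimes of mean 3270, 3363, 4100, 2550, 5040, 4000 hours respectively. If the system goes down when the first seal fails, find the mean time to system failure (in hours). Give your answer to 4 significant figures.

The first failure time is exponential with rate Σλ_i = 1/3270 + 1/3363 + 1/4100 + 1/2550 + 1/5040 + 1/4000 = 0.00168764 per hour.
E[min] = 1/Σλ = 1/0.00168764 = 592.545 hours.

592.5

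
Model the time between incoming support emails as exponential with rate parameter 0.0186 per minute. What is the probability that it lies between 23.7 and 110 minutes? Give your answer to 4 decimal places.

0.5143

P(23.7 < X < 110) = e^(−λ·23.7) − e^(−λ·110) = 0.64351 − 0.12925 ≈ 0.5143.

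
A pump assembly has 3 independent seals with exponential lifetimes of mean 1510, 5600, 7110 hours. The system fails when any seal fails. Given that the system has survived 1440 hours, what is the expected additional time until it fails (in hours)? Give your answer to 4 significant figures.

1019

First-failure rate Σλ = 1/1510 + 1/5600 + 1/7110 = 0.00098147.
By memorylessness the expected residual is 1/Σλ = 1018.88 hours, regardless of the 1440 already elapsed.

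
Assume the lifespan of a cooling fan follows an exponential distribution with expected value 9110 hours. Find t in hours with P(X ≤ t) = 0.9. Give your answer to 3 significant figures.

The rate is λ = 1/9110 = 0.000109769 per hour.
Set 1 − e^(−λt) = 0.9, so t = −ln(0.1)/λ = 2.3026/0.000109769 ≈ 20976.6 hours.

21000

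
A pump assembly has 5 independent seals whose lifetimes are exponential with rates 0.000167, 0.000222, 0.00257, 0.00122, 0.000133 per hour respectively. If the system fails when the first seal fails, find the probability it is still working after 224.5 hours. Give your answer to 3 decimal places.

0.380

The time to first failure is exponential with rate Σλ = 0.000167 + 0.000222 + 0.00257 + 0.00122 + 0.000133 = 0.004312.
P(min > 224.5) = e^(−0.004312·224.5) = e^(−0.96804) ≈ 0.380.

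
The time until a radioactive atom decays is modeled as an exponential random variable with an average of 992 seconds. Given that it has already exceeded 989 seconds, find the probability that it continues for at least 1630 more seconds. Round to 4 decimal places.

0.1934

The rate is λ = 1/992 = 0.00100806 per second.
The exponential is memoryless, so the remaining time is again Exp(λ): the condition X > 989 is irrelevant.
P(X > 1630) = e^(−1.6431) ≈ 0.1934.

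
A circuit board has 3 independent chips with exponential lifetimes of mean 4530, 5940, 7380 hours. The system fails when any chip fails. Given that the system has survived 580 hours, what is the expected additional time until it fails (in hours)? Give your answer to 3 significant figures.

First-failure rate Σλ = 1/4530 + 1/5940 + 1/7380 = 0.000524602.
By memorylessness the expected residual is 1/Σλ = 1906.21 hours, regardless of the 580 already elapsed.

1910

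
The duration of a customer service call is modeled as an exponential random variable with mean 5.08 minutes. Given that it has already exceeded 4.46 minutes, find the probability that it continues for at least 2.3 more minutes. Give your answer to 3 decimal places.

0.636

The rate is λ = 1/5.08 = 0.19685 per minute.
The exponential is memoryless, so the remaining time is again Exp(λ): the condition X > 4.46 is irrelevant.
P(X > 2.3) = e^(−0.45276) ≈ 0.636.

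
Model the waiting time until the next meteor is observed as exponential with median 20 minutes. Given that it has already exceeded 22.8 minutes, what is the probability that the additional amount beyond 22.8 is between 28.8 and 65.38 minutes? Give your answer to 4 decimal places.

For an exponential, median = ln(2)/λ, so λ = ln 2 / 20 = 0.0346574 per minute.
Memoryless: the residual past 22.8 is again Exp(λ).
P(28.8 < residual < 65.38) = e^(−λ·28.8) − e^(−λ·65.38) = 0.36857 − 0.10374 ≈ 0.2648.

0.2648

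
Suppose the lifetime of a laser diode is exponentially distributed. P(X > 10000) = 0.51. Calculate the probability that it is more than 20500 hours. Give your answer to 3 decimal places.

e^(−λ·10000) = 0.51 ⇒ λ = −ln(0.51)/10000 = 0.0000673345.
P(X > 20500) = e^(−0.0000673345·20500) = e^(−1.3804) ≈ 0.251.

0.251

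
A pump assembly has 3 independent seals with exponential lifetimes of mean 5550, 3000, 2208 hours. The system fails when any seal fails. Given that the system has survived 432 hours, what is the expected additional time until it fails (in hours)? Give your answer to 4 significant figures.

First-failure rate Σλ = 1/5550 + 1/3000 + 1/2208 = 0.000966412.
By memorylessness the expected residual is 1/Σλ = 1034.76 hours, regardless of the 432 already elapsed.

1035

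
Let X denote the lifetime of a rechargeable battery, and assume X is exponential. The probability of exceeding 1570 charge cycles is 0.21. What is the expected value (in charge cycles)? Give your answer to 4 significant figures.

e^(−λ·1570) = 0.21 ⇒ λ = −ln(0.21)/1570 = 0.000994043.
Mean = 1/λ = 1005.99 charge cycles.

1006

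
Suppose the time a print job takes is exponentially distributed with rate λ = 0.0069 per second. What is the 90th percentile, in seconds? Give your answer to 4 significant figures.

333.7

Set 1 − e^(−λt) = 0.9, so t = −ln(0.1)/λ = 2.3026/0.0069 ≈ 333.708 seconds.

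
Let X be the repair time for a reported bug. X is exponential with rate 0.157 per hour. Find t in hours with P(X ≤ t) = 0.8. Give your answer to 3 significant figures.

10.3

Set 1 − e^(−λt) = 0.8, so t = −ln(0.2)/λ = 1.6094/0.157 ≈ 10.2512 hours.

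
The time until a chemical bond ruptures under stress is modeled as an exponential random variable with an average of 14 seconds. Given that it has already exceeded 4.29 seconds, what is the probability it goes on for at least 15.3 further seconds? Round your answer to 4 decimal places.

0.3353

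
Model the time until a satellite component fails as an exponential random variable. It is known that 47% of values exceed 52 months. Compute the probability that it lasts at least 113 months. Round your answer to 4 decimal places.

0.1938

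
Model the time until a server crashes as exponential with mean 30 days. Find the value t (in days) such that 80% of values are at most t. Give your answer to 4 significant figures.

48.28

The rate is λ = 1/30 = 0.0333333 per day.
Set 1 − e^(−λt) = 0.8, so t = −ln(0.2)/λ = 1.6094/0.0333333 ≈ 48.2831 days.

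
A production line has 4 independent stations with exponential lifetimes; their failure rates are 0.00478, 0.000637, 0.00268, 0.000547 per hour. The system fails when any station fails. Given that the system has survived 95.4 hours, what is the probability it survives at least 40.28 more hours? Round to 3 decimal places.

0.706

Time to first failure ~ Exp(Σλ) with Σλ = 0.008644.
By memorylessness, P(T > 95.4+40.28 | T > 95.4) = P(T > 40.28) = e^(−0.008644·40.28) ≈ 0.706.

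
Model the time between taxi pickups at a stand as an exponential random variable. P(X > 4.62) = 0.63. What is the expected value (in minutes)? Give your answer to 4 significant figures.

9.999

e^(−λ·4.62) = 0.63 ⇒ λ = −ln(0.63)/4.62 = 0.100008.
Mean = 1/λ = 9.99923 minutes.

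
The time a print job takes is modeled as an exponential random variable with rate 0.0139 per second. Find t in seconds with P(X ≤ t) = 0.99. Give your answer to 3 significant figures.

331

Set 1 − e^(−λt) = 0.99, so t = −ln(0.01)/λ = 4.6052/0.0139 ≈ 331.307 seconds.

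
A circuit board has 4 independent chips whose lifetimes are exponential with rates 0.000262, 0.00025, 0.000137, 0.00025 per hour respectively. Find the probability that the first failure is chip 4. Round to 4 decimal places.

The time to first failure is exponential with rate Σλ = 0.000262 + 0.00025 + 0.000137 + 0.00025 = 0.000899.
P(chip 4 first) = λ_4/Σλ = 0.00025/0.000899 ≈ 0.2781.

0.2781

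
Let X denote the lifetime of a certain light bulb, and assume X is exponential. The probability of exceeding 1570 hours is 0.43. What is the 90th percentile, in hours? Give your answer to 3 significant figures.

4280

e^(−λ·1570) = 0.43 ⇒ λ = −ln(0.43)/1570 = 0.000537561.
90th percentile: 1 − e^(−λt) = 0.9, t = −ln(0.1)/λ = 4283.4 hours.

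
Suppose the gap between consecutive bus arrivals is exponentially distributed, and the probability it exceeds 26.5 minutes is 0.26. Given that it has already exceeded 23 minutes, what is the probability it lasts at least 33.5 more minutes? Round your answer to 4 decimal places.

0.1822

From e^(−λ·26.5) = 0.26, λ = −ln(0.26)/26.5 = 0.050833.
Memoryless: P(X > 23+33.5 | X > 23) = P(X > 33.5) = e^(−0.050833·33.5) ≈ 0.1822.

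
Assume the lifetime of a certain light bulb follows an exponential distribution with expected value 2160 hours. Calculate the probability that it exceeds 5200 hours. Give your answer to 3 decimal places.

0.090

The rate is λ = 1/2160 = 0.000462963 per hour.
P(X > 5200) = e^(−λ·5200) = e^(−2.4074) ≈ 0.090.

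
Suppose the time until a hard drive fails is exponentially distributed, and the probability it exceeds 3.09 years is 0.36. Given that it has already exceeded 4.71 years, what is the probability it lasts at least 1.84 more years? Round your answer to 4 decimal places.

0.5442

From e^(−λ·3.09) = 0.36, λ = −ln(0.36)/3.09 = 0.330631.
Memoryless: P(X > 4.71+1.84 | X > 4.71) = P(X > 1.84) = e^(−0.330631·1.84) ≈ 0.5442.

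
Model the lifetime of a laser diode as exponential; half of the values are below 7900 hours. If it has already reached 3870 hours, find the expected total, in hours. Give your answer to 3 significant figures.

15300

For an exponential, median = ln(2)/λ, so λ = ln 2 / 7900 = 0.0000877401 per hour.
By memorylessness, E[X | X > 3870] = 3870 + 1/λ = 3870 + 11397.3 = 15267.3 hours.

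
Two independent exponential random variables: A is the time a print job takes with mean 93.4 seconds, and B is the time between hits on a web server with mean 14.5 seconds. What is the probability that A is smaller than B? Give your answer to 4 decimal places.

λ_1 = 1/93.4 = 0.0107066, λ_2 = 1/14.5 = 0.0689655.
For independent exponentials, P(A < B) = λ_1/(λ_1+λ_2) = 0.0107066/0.0796722 ≈ 0.1344.

0.1344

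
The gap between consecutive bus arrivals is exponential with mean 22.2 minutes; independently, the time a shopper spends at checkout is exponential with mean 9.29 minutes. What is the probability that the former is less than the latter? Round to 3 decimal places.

0.295

λ_1 = 1/22.2 = 0.045045, λ_2 = 1/9.29 = 0.107643.
For independent exponentials, P(the former < the latter) = λ_1/(λ_1+λ_2) = 0.045045/0.152688 ≈ 0.295.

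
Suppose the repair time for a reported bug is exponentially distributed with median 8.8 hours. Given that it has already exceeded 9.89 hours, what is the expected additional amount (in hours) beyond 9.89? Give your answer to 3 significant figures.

For an exponential, median = ln(2)/λ, so λ = ln 2 / 8.8 = 0.0787667 per hour.
By memorylessness, the remaining amount past any threshold is again Exp(λ) with mean 1/λ = 12.6957 hours.

12.7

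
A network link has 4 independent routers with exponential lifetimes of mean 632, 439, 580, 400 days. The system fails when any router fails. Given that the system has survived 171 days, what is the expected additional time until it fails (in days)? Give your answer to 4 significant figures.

First-failure rate Σλ = 1/632 + 1/439 + 1/580 + 1/400 = 0.00808432.
By memorylessness the expected residual is 1/Σλ = 123.696 days, regardless of the 171 already elapsed.

123.7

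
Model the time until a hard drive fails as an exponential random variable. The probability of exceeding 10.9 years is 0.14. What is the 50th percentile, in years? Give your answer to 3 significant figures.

e^(−λ·10.9) = 0.14 ⇒ λ = −ln(0.14)/10.9 = 0.180377.
50th percentile: 1 − e^(−λt) = 0.5, t = −ln(0.5)/λ = 3.84276 years.

3.84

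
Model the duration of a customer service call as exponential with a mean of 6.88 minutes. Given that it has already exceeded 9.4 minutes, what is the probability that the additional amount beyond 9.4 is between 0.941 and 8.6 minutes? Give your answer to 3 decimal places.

The rate is λ = 1/6.88 = 0.145349 per minute.
Memoryless: the residual past 9.4 is again Exp(λ).
P(0.941 < residual < 8.6) = e^(−λ·0.941) − e^(−λ·8.6) = 0.87217 − 0.28650 ≈ 0.586.

0.586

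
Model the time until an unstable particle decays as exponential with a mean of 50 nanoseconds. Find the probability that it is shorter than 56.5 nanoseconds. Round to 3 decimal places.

0.677

The rate is λ = 1/50 = 0.02 per nanosecond.
P(X ≤ 56.5) = 1 − e^(−λ·56.5) = 1 − e^(−1.13) ≈ 0.677.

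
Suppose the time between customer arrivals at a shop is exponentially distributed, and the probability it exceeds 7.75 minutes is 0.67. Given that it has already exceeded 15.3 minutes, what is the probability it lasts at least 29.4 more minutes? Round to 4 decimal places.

From e^(−λ·7.75) = 0.67, λ = −ln(0.67)/7.75 = 0.0516745.
Memoryless: P(X > 15.3+29.4 | X > 15.3) = P(X > 29.4) = e^(−0.0516745·29.4) ≈ 0.2189.

0.2189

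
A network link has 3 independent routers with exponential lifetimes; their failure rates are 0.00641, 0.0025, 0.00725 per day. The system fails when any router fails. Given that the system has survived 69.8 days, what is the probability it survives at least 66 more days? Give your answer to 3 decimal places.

Time to first failure ~ Exp(Σλ) with Σλ = 0.01616.
By memorylessness, P(T > 69.8+66 | T > 69.8) = P(T > 66) = e^(−0.01616·66) ≈ 0.344.

0.344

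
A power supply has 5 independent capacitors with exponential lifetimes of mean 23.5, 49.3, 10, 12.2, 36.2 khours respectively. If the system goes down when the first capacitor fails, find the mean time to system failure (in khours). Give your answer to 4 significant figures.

3.671

The first failure time is exponential with rate Σλ_i = 1/23.5 + 1/49.3 + 1/10 + 1/12.2 + 1/36.2 = 0.272429 per khour.
E[min] = 1/Σλ = 1/0.272429 = 3.67069 khours.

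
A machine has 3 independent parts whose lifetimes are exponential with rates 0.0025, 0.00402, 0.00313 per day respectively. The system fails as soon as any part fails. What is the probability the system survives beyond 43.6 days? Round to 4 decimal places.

The time to first failure is exponential with rate Σλ = 0.0025 + 0.00402 + 0.00313 = 0.00965.
P(min > 43.6) = e^(−0.00965·43.6) = e^(−0.42074) ≈ 0.6566.

0.6566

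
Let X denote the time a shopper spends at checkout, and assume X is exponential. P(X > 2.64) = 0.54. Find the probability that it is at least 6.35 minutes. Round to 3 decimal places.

0.227

e^(−λ·2.64) = 0.54 ⇒ λ = −ln(0.54)/2.64 = 0.233404.
P(X > 6.35) = e^(−0.233404·6.35) = e^(−1.4821) ≈ 0.227.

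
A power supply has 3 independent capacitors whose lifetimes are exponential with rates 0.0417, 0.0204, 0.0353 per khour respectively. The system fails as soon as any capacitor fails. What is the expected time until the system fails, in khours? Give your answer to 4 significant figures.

10.27

The time to first failure is exponential with rate Σλ = 0.0417 + 0.0204 + 0.0353 = 0.0974.
E[min] = 1/Σλ = 1/0.0974 = 10.2669 khours.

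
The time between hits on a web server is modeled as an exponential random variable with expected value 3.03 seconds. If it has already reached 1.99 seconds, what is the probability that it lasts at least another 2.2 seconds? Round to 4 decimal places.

0.4838

The rate is λ = 1/3.03 = 0.330033 per second.
The exponential is memoryless, so the remaining time is again Exp(λ): the condition X > 1.99 is irrelevant.
P(X > 2.2) = e^(−0.72607) ≈ 0.4838.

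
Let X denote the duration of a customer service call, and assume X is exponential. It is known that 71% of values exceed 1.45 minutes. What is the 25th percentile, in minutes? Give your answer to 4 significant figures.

e^(−λ·1.45) = 0.71 ⇒ λ = −ln(0.71)/1.45 = 0.2362.
25th percentile: 1 − e^(−λt) = 0.25, t = −ln(0.75)/λ = 1.21796 minutes.

1.218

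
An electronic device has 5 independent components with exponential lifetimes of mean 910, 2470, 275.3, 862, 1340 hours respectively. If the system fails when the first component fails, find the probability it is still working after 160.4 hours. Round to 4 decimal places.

0.3232

The first failure time is exponential with rate Σλ_i = 1/910 + 1/2470 + 1/275.3 + 1/862 + 1/1340 = 0.00704252 per hour.
P(min > 160.4) = e^(−0.00704252·160.4) = e^(−1.1296) ≈ 0.3232.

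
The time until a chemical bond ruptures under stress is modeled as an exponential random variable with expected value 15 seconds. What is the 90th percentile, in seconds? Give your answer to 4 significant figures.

The rate is λ = 1/15 = 0.0666667 per second.
Set 1 − e^(−λt) = 0.9, so t = −ln(0.1)/λ = 2.3026/0.0666667 ≈ 34.5388 seconds.

34.54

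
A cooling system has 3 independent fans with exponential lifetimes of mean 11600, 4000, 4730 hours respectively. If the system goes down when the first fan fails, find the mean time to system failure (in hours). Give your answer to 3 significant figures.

1830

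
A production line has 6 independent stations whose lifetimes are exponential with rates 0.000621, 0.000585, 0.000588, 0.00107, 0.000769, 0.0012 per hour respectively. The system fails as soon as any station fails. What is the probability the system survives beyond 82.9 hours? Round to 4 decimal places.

0.6699

The time to first failure is exponential with rate Σλ = 0.000621 + 0.000585 + 0.000588 + 0.00107 + 0.000769 + 0.0012 = 0.004833.
P(min > 82.9) = e^(−0.004833·82.9) = e^(−0.40066) ≈ 0.6699.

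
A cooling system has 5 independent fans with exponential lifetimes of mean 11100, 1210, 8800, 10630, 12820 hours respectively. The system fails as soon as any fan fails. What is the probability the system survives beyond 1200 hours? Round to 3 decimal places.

The first failure time is exponential with rate Σλ_i = 1/11100 + 1/1210 + 1/8800 + 1/10630 + 1/12820 = 0.00120225 per hour.
P(min > 1200) = e^(−0.00120225·1200) = e^(−1.4427) ≈ 0.236.

0.236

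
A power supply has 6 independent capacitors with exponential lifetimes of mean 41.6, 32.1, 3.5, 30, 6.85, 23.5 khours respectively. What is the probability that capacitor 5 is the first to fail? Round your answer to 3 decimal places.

Rates: λ_i = 1/mean_i → 0.0240385, 0.0311526, 0.285714, 0.0333333, 0.145985, 0.0425532; Σλ = 0.562777.
P(capacitor 5 first) = λ_5/Σλ = 0.145985/0.562777 ≈ 0.259.

0.259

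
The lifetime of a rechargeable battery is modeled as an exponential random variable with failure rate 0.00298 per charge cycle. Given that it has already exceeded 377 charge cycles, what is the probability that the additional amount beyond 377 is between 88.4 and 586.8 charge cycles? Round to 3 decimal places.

0.594

Memoryless: the residual past 377 is again Exp(λ).
P(88.4 < residual < 586.8) = e^(−λ·88.4) − e^(−λ·586.8) = 0.76841 − 0.17401 ≈ 0.594.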